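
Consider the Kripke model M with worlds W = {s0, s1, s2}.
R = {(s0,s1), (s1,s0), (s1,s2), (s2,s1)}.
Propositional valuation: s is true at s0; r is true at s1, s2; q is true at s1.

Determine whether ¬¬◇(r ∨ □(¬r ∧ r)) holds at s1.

Yes

At s1: ¬◇(r ∨ □(¬r ∧ r)) is false, so ¬¬◇(r ∨ □(¬r ∧ r)) is true.
  At s1: ◇(r ∨ □(¬r ∧ r)) is true, so ¬◇(r ∨ □(¬r ∧ r)) is false.
    At s1: ◇(r ∨ □(¬r ∧ r)) requires r ∨ □(¬r ∧ r) at some successor in {s0, s2}.
      r ∨ □(¬r ∧ r) holds at s2, so ◇(r ∨ □(¬r ∧ r)) is true at s1.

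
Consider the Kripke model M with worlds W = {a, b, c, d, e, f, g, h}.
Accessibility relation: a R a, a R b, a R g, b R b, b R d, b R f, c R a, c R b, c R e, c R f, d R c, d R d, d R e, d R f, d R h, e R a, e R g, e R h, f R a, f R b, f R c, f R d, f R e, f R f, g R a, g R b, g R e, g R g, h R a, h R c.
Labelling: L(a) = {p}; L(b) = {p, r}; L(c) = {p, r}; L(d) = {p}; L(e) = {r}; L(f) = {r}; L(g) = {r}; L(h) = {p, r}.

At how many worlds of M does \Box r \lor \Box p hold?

1

Recall that \Box ψ holds at a world iff ψ holds at every accessible world, and \Diamond ψ holds iff ψ holds at some accessible world.
Let φ = \Box r \lor \Box p. Evaluate φ at each world:
  a (successors {a, b, g}): φ is false.
  b (successors {b, d, f}): φ is false.
  c (successors {a, b, e, f}): φ is false.
  d (successors {c, d, e, f, h}): φ is false.
  e (successors {a, g, h}): φ is false.
  f (successors {a, b, c, d, e, f}): φ is false.
  g (successors {a, b, e, g}): φ is false.
  h (successors {a, c}): φ is true.
For instance, at f:
  At f: \Box r is false, \Box p is false, so \Box r \lor \Box p is false.
    At f: \Box r requires r at every successor {a, b, c, d, e, f}.
      r fails at a, so \Box r is false at f.
    At f: \Box p requires p at every successor {a, b, c, d, e, f}.
      p fails at e, so \Box p is false at f.
Satisfying worlds: {h}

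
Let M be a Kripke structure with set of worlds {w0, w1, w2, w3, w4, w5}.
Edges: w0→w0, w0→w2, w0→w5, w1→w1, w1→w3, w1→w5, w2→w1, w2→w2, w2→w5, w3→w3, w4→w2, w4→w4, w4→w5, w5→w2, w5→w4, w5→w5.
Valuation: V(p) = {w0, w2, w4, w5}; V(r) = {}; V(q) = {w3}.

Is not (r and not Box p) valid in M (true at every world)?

Let φ = not (r and not Box p). Evaluate φ at each world:
  w0 (successors {w0, w2, w5}): φ is true.
  w1 (successors {w1, w3, w5}): φ is true.
  w2 (successors {w1, w2, w5}): φ is true.
  w3 (successors {w3}): φ is true.
  w4 (successors {w2, w4, w5}): φ is true.
  w5 (successors {w2, w4, w5}): φ is true.
For instance, at w2:
  At w2: r and not Box p is false, so not (r and not Box p) is true.
    At w2: r is false, not Box p is true, so r and not Box p is false.
      At w2: Box p is false, so not Box p is true.

Yes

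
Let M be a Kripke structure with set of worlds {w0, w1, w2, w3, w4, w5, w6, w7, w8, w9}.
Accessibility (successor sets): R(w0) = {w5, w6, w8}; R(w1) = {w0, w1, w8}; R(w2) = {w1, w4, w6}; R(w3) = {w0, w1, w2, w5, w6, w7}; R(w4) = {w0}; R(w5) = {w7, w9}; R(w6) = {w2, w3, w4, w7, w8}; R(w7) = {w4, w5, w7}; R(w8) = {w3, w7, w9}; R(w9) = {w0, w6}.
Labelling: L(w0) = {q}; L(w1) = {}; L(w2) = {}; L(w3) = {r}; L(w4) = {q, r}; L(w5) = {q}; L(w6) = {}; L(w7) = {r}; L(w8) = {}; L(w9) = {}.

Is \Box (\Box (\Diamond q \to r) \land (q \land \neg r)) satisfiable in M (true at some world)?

Let φ = \Box (\Box (\Diamond q \to r) \land (q \land \neg r)). Evaluate φ at each world:
  w0 (successors {w5, w6, w8}): φ is false.
  w1 (successors {w0, w1, w8}): φ is false.
  w2 (successors {w1, w4, w6}): φ is false.
  w3 (successors {w0, w1, w2, w5, w6, w7}): φ is false.
  w4 (successors {w0}): φ is false.
  w5 (successors {w7, w9}): φ is false.
  w6 (successors {w2, w3, w4, w7, w8}): φ is false.
  w7 (successors {w4, w5, w7}): φ is false.
  w8 (successors {w3, w7, w9}): φ is false.
  w9 (successors {w0, w6}): φ is false.
For instance, at w4:
  At w4: \Box (\Box (\Diamond q \to r) \land (q \land \neg r)) requires \Box (\Diamond q \to r) \land (q \land \neg r) at every successor {w0}.
    \Box (\Diamond q \to r) \land (q \land \neg r) fails at w0, so \Box (\Box (\Diamond q \to r) \land (q \land \neg r)) is false at w4.
      At w0: \Box (\Diamond q \to r) is false, q \land \neg r is true, so \Box (\Diamond q \to r) \land (q \land \neg r) is false.

No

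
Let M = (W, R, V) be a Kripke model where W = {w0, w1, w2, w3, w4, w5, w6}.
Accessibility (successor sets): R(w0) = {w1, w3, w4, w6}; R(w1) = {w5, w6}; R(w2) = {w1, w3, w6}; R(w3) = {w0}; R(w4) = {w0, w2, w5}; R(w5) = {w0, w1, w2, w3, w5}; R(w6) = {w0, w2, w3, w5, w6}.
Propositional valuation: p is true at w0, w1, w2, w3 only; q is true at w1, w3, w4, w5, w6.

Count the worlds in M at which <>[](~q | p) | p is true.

6

Let φ = <>[](~q | p) | p. Evaluate φ at each world:
  w0 (successors {w1, w3, w4, w6}): φ is true.
  w1 (successors {w5, w6}): φ is true.
  w2 (successors {w1, w3, w6}): φ is true.
  w3 (successors {w0}): φ is true.
  w4 (successors {w0, w2, w5}): φ is false.
  w5 (successors {w0, w1, w2, w3, w5}): φ is true.
  w6 (successors {w0, w2, w3, w5, w6}): φ is true.
For instance, at w1:
  At w1: <>[](~q | p) is false, p is true, so <>[](~q | p) | p is true.
    At w1: <>[](~q | p) requires [](~q | p) at some successor in {w5, w6}.
      At w5: [](~q | p) is false.
      At w6: [](~q | p) is false.
    So <>[](~q | p) is false at w1.
Satisfying worlds: {w0, w1, w2, w3, w5, w6}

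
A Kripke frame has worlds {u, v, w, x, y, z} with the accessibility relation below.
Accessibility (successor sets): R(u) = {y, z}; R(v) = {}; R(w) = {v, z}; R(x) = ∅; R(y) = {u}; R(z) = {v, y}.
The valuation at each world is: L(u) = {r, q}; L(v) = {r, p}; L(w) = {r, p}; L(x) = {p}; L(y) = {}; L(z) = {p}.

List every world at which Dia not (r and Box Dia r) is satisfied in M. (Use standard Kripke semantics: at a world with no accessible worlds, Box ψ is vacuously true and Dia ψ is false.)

u, w, z

Recall that Box ψ holds at a world iff ψ holds at every accessible world, and Dia ψ holds iff ψ holds at some accessible world.
Let φ = Dia not (r and Box Dia r). Evaluate φ at each world:
  u (successors {y, z}): φ is true.
  v (successors ∅): φ is false.
  w (successors {v, z}): φ is true.
  x (successors ∅): φ is false.
  y (successors {u}): φ is false.
  z (successors {v, y}): φ is true.
For instance, at z:
  At z: Dia not (r and Box Dia r) requires not (r and Box Dia r) at some successor in {v, y}.
    not (r and Box Dia r) holds at y, so Dia not (r and Box Dia r) is true at z.
      At y: r and Box Dia r is false, so not (r and Box Dia r) is true.
Satisfying worlds: {u, w, z}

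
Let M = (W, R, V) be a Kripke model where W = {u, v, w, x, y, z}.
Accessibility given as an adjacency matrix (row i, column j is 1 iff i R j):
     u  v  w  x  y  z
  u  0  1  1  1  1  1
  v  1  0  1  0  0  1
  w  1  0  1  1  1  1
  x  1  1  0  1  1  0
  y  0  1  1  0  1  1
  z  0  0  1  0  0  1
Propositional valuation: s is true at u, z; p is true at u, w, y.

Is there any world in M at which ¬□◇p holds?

Let φ = ¬□◇p. Evaluate φ at each world:
  u (successors {v, w, x, y, z}): φ is false.
  v (successors {u, w, z}): φ is false.
  w (successors {u, w, x, y, z}): φ is false.
  x (successors {u, v, x, y}): φ is false.
  y (successors {v, w, y, z}): φ is false.
  z (successors {w, z}): φ is false.
For instance, at v:
  At v: □◇p is true, so ¬□◇p is false.
    At v: □◇p requires ◇p at every successor {u, w, z}.
      At u: ◇p is true.
      At w: ◇p is true.
      At z: ◇p is true.
    So □◇p is true at v.

No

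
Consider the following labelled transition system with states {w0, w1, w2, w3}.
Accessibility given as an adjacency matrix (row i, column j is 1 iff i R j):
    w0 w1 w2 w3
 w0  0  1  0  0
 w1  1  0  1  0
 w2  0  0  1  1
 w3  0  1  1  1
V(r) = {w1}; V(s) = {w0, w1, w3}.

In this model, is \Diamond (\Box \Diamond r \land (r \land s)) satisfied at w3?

No

Recall that \Box ψ holds at a world iff ψ holds at every accessible world, and \Diamond ψ holds iff ψ holds at some accessible world.
At w3: \Diamond (\Box \Diamond r \land (r \land s)) requires \Box \Diamond r \land (r \land s) at some successor in {w1, w2, w3}.
  At w1: \Box \Diamond r \land (r \land s) is false.
  At w2: \Box \Diamond r \land (r \land s) is false.
  At w3: \Box \Diamond r \land (r \land s) is false.
So \Diamond (\Box \Diamond r \land (r \land s)) is false at w3.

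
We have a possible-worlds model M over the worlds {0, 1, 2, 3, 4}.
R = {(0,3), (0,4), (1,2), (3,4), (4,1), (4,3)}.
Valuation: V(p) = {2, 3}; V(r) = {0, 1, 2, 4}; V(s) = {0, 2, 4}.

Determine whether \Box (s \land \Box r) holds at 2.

At 2: no accessible worlds, so \Box (s \land \Box r) holds vacuously.

Yes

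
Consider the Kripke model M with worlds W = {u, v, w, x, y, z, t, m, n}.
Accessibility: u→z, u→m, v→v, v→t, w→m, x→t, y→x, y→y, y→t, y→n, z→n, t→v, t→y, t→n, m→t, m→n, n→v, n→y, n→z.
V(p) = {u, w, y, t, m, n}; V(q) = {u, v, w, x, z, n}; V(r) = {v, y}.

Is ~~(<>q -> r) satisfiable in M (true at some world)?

Yes

Recall that <>ψ holds at a world iff ψ holds at some accessible world.
Let φ = ~~(<>q -> r). Evaluate φ at each world:
  u (successors {z, m}): φ is false.
  v (successors {v, t}): φ is true.
  w (successors {m}): φ is true.
  x (successors {t}): φ is true.
  y (successors {x, y, t, n}): φ is true.
  z (successors {n}): φ is false.
  t (successors {v, y, n}): φ is false.
  m (successors {t, n}): φ is false.
  n (successors {v, y, z}): φ is false.
Detail at v (witness):
  At v: ~(<>q -> r) is false, so ~~(<>q -> r) is true.
    At v: <>q -> r is true, so ~(<>q -> r) is false.
      At v: <>q is true, r is true, so <>q -> r is true.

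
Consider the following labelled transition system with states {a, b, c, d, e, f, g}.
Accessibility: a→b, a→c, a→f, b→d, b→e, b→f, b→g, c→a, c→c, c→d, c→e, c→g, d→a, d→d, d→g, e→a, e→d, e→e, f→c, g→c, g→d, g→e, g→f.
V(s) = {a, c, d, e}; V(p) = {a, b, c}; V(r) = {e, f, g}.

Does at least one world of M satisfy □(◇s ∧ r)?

Let φ = □(◇s ∧ r). Evaluate φ at each world:
  a (successors {b, c, f}): φ is false.
  b (successors {d, e, f, g}): φ is false.
  c (successors {a, c, d, e, g}): φ is false.
  d (successors {a, d, g}): φ is false.
  e (successors {a, d, e}): φ is false.
  f (successors {c}): φ is false.
  g (successors {c, d, e, f}): φ is false.
For instance, at c:
  At c: □(◇s ∧ r) requires ◇s ∧ r at every successor {a, c, d, e, g}.
    ◇s ∧ r fails at a, so □(◇s ∧ r) is false at c.
      At a: ◇s is true, r is false, so ◇s ∧ r is false.

No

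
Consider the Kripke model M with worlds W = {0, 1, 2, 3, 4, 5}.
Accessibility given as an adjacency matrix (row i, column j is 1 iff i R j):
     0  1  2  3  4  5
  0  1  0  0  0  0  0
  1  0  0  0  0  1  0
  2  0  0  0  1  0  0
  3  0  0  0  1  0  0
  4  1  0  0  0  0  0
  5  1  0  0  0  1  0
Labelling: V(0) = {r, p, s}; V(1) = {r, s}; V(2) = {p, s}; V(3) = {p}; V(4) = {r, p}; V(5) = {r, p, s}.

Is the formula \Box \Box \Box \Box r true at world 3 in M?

At 3: \Box \Box \Box \Box r requires \Box \Box \Box r at every successor {3}.
  \Box \Box \Box r fails at 3, so \Box \Box \Box \Box r is false at 3.
    At 3: \Box \Box \Box r requires \Box \Box r at every successor {3}.
      \Box \Box r fails at 3, so \Box \Box \Box r is false at 3.

No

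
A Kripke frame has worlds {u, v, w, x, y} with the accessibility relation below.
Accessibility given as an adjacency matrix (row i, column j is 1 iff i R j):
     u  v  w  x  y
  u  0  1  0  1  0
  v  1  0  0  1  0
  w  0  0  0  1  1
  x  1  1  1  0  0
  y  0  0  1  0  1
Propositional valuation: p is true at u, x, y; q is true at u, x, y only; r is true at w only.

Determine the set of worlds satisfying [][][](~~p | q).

none

Recall that []ψ holds at a world iff ψ holds at every accessible world, and <>ψ holds iff ψ holds at some accessible world.
Let φ = [][][](~~p | q). Evaluate φ at each world:
  u (successors {v, x}): φ is false.
  v (successors {u, x}): φ is false.
  w (successors {x, y}): φ is false.
  x (successors {u, v, w}): φ is false.
  y (successors {w, y}): φ is false.
For instance, at v:
  At v: [][][](~~p | q) requires [][](~~p | q) at every successor {u, x}.
    [][](~~p | q) fails at u, so [][][](~~p | q) is false at v.
      At u: [][](~~p | q) requires [](~~p | q) at every successor {v, x}.
        [](~~p | q) fails at x, so [][](~~p | q) is false at u.
Satisfying worlds: none.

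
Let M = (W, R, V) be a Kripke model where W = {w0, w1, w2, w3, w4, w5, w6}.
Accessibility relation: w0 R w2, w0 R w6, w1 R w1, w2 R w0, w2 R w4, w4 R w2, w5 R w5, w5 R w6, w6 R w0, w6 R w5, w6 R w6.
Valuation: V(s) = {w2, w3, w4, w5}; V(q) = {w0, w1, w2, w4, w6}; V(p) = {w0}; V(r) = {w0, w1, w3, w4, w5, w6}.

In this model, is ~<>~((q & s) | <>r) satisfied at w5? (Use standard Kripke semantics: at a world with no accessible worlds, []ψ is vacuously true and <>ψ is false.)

At w5: <>~((q & s) | <>r) is false, so ~<>~((q & s) | <>r) is true.
  At w5: <>~((q & s) | <>r) requires ~((q & s) | <>r) at some successor in {w5, w6}.
    At w5: ~((q & s) | <>r) is false.
    At w6: ~((q & s) | <>r) is false.
  So <>~((q & s) | <>r) is false at w5.

Yes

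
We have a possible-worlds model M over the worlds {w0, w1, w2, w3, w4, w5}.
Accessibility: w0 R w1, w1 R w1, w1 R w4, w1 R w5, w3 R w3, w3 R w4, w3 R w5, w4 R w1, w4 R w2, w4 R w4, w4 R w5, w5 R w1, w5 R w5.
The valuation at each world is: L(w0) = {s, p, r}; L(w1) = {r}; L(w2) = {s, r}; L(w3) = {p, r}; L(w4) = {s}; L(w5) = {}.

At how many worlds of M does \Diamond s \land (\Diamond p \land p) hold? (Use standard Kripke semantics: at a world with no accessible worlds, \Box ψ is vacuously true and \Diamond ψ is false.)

1

Let φ = \Diamond s \land (\Diamond p \land p). Evaluate φ at each world:
  w0 (successors {w1}): φ is false.
  w1 (successors {w1, w4, w5}): φ is false.
  w2 (successors ∅): φ is false.
  w3 (successors {w3, w4, w5}): φ is true.
  w4 (successors {w1, w2, w4, w5}): φ is false.
  w5 (successors {w1, w5}): φ is false.
For instance, at w4:
  At w4: \Diamond s is true, \Diamond p \land p is false, so \Diamond s \land (\Diamond p \land p) is false.
    At w4: \Diamond s requires s at some successor in {w1, w2, w4, w5}.
      s holds at w2, so \Diamond s is true at w4.
    At w4: \Diamond p is false, p is false, so \Diamond p \land p is false.
      At w4: \Diamond p requires p at some successor in {w1, w2, w4, w5}.
        At w1: p is false.
        At w2: p is false.
        At w4: p is false.
        At w5: p is false.
      So \Diamond p is false at w4.
Satisfying worlds: {w3}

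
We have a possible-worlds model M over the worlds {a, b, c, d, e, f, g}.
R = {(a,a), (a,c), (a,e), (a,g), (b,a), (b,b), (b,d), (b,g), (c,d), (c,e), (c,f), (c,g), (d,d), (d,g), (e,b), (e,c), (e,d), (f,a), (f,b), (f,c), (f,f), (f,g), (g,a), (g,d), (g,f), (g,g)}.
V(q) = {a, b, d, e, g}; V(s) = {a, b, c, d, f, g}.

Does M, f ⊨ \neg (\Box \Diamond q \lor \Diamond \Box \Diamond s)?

No

Recall that \Box ψ holds at a world iff ψ holds at every accessible world, and \Diamond ψ holds iff ψ holds at some accessible world.
At f: \Box \Diamond q \lor \Diamond \Box \Diamond s is true, so \neg (\Box \Diamond q \lor \Diamond \Box \Diamond s) is false.
  At f: \Box \Diamond q is true, \Diamond \Box \Diamond s is true, so \Box \Diamond q \lor \Diamond \Box \Diamond s is true.
    At f: \Box \Diamond q requires \Diamond q at every successor {a, b, c, f, g}.
      At a: \Diamond q is true.
      At b: \Diamond q is true.
      At c: \Diamond q is true.
      At f: \Diamond q is true.
      At g: \Diamond q is true.
    So \Box \Diamond q is true at f.
    At f: \Diamond \Box \Diamond s requires \Box \Diamond s at some successor in {a, b, c, f, g}.
      \Box \Diamond s holds at a, so \Diamond \Box \Diamond s is true at f.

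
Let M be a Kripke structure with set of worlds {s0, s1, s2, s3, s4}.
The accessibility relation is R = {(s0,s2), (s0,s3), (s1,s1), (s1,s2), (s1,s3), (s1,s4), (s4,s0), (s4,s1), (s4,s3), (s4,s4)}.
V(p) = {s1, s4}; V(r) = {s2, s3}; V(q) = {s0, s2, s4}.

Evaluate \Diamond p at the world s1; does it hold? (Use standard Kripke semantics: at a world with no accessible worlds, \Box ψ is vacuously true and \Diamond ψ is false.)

Yes

At s1: \Diamond p requires p at some successor in {s1, s2, s3, s4}.
  p holds at s1, so \Diamond p is true at s1.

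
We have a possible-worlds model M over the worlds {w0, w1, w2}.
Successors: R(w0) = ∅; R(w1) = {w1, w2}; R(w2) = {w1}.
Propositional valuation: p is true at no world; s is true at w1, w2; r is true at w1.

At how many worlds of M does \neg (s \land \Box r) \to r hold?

2

Recall that \Box ψ holds at a world iff ψ holds at every accessible world, and \Diamond ψ holds iff ψ holds at some accessible world.
Let φ = \neg (s \land \Box r) \to r. Evaluate φ at each world:
  w0 (successors ∅): φ is false.
  w1 (successors {w1, w2}): φ is true.
  w2 (successors {w1}): φ is true.
For instance, at w1:
  At w1: \neg (s \land \Box r) is true, r is true, so \neg (s \land \Box r) \to r is true.
    At w1: s \land \Box r is false, so \neg (s \land \Box r) is true.
      At w1: s is true, \Box r is false, so s \land \Box r is false.
Satisfying worlds: {w1, w2}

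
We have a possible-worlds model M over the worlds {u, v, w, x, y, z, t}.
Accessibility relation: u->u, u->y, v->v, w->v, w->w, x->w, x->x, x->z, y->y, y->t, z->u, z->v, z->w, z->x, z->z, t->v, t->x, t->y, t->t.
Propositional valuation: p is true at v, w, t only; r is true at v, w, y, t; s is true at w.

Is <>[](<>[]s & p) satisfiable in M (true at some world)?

No

Let φ = <>[](<>[]s & p). Evaluate φ at each world:
  u (successors {u, y}): φ is false.
  v (successors {v}): φ is false.
  w (successors {v, w}): φ is false.
  x (successors {w, x, z}): φ is false.
  y (successors {y, t}): φ is false.
  z (successors {u, v, w, x, z}): φ is false.
  t (successors {v, x, y, t}): φ is false.
For instance, at z:
  At z: <>[](<>[]s & p) requires [](<>[]s & p) at some successor in {u, v, w, x, z}.
    At u: [](<>[]s & p) is false.
    At v: [](<>[]s & p) is false.
    At w: [](<>[]s & p) is false.
    At x: [](<>[]s & p) is false.
    At z: [](<>[]s & p) is false.
  So <>[](<>[]s & p) is false at z.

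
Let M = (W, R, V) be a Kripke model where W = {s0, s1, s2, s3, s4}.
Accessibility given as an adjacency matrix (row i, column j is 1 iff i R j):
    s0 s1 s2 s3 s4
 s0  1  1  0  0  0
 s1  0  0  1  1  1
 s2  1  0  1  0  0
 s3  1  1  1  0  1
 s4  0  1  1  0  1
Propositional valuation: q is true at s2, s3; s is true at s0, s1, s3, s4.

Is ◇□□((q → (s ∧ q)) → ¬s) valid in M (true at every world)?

No

Recall that □ψ holds at a world iff ψ holds at every accessible world, and ◇ψ holds iff ψ holds at some accessible world.
Let φ = ◇□□((q → (s ∧ q)) → ¬s). Evaluate φ at each world:
  s0 (successors {s0, s1}): φ is false.
  s1 (successors {s2, s3, s4}): φ is false.
  s2 (successors {s0, s2}): φ is false.
  s3 (successors {s0, s1, s2, s4}): φ is false.
  s4 (successors {s1, s2, s4}): φ is false.
Detail at s0 (counterexample):
  At s0: ◇□□((q → (s ∧ q)) → ¬s) requires □□((q → (s ∧ q)) → ¬s) at some successor in {s0, s1}.
    At s0: □□((q → (s ∧ q)) → ¬s) is false.
    At s1: □□((q → (s ∧ q)) → ¬s) is false.
  So ◇□□((q → (s ∧ q)) → ¬s) is false at s0.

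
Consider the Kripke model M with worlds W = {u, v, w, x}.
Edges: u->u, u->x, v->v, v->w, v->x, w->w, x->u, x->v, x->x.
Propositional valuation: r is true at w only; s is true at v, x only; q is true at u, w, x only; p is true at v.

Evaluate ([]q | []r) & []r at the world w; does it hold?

Yes

Recall that []ψ holds at a world iff ψ holds at every accessible world, and <>ψ holds iff ψ holds at some accessible world.
At w: []q | []r is true, []r is true, so ([]q | []r) & []r is true.
  At w: []q is true, []r is true, so []q | []r is true.
    At w: []q requires q at every successor {w}.
      At w: q is true.
    So []q is true at w.
    At w: []r requires r at every successor {w}.
      At w: r is true.
    So []r is true at w.
  At w: []r requires r at every successor {w}.
    At w: r is true.
  So []r is true at w.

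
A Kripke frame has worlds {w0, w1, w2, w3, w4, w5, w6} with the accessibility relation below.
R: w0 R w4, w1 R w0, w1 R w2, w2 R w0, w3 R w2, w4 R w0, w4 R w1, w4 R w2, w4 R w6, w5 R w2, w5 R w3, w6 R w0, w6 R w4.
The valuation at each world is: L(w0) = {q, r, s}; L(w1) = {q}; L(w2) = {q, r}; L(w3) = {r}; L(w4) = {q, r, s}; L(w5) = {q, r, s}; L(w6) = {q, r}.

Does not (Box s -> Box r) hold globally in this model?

No

Let φ = not (Box s -> Box r). Evaluate φ at each world:
  w0 (successors {w4}): φ is false.
  w1 (successors {w0, w2}): φ is false.
  w2 (successors {w0}): φ is false.
  w3 (successors {w2}): φ is false.
  w4 (successors {w0, w1, w2, w6}): φ is false.
  w5 (successors {w2, w3}): φ is false.
  w6 (successors {w0, w4}): φ is false.
Detail at w0 (counterexample):
  At w0: Box s -> Box r is true, so not (Box s -> Box r) is false.
    At w0: Box s is true, Box r is true, so Box s -> Box r is true.
      At w0: Box s requires s at every successor {w4}.
        At w4: s is true.
      So Box s is true at w0.
      At w0: Box r requires r at every successor {w4}.
        At w4: r is true.
      So Box r is true at w0.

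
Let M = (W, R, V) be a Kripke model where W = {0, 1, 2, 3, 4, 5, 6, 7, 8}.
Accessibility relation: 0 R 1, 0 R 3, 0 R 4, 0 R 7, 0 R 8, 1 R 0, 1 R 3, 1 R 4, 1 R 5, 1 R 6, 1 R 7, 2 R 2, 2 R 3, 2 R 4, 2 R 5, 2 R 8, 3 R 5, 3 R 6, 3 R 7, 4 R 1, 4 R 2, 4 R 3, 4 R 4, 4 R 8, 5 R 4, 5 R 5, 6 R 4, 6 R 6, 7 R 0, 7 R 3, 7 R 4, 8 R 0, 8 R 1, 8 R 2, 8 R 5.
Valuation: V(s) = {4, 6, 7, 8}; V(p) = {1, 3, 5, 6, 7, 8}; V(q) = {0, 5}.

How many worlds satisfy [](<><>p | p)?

Let φ = [](<><>p | p). Evaluate φ at each world:
  0 (successors {1, 3, 4, 7, 8}): φ is true.
  1 (successors {0, 3, 4, 5, 6, 7}): φ is true.
  2 (successors {2, 3, 4, 5, 8}): φ is true.
  3 (successors {5, 6, 7}): φ is true.
  4 (successors {1, 2, 3, 4, 8}): φ is true.
  5 (successors {4, 5}): φ is true.
  6 (successors {4, 6}): φ is true.
  7 (successors {0, 3, 4}): φ is true.
  8 (successors {0, 1, 2, 5}): φ is true.
For instance, at 4:
  At 4: [](<><>p | p) requires <><>p | p at every successor {1, 2, 3, 4, 8}.
    At 1: <><>p | p is true.
    At 2: <><>p | p is true.
    At 3: <><>p | p is true.
    At 4: <><>p | p is true.
    At 8: <><>p | p is true.
  So [](<><>p | p) is true at 4.
Satisfying worlds: {0, 1, 2, 3, 4, 5, 6, 7, 8}

9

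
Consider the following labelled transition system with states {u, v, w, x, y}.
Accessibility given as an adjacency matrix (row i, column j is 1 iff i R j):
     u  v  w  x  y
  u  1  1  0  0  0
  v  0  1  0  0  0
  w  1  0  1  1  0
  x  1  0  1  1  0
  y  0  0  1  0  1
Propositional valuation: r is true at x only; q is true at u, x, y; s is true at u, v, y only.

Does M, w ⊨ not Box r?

Yes

Recall that Box ψ holds at a world iff ψ holds at every accessible world, and Dia ψ holds iff ψ holds at some accessible world.
At w: Box r is false, so not Box r is true.
  At w: Box r requires r at every successor {u, w, x}.
    r fails at u, so Box r is false at w.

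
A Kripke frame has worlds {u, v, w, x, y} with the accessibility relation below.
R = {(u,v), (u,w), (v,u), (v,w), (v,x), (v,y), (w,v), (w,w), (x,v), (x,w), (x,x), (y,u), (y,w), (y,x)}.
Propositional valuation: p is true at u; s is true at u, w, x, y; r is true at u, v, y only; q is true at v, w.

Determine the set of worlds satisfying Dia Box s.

Let φ = Dia Box s. Evaluate φ at each world:
  u (successors {v, w}): φ is true.
  v (successors {u, w, x, y}): φ is true.
  w (successors {v, w}): φ is true.
  x (successors {v, w, x}): φ is true.
  y (successors {u, w, x}): φ is false.
For instance, at y:
  At y: Dia Box s requires Box s at some successor in {u, w, x}.
    At u: Box s is false.
    At w: Box s is false.
    At x: Box s is false.
  So Dia Box s is false at y.
Satisfying worlds: {u, v, w, x}

u, v, w, x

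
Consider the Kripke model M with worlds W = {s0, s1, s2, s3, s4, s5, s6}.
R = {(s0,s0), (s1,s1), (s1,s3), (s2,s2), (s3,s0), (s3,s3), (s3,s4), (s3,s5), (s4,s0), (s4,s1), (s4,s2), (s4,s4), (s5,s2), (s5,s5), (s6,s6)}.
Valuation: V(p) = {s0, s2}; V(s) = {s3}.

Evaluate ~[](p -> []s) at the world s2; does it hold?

Yes

At s2: [](p -> []s) is false, so ~[](p -> []s) is true.
  At s2: [](p -> []s) requires p -> []s at every successor {s2}.
    p -> []s fails at s2, so [](p -> []s) is false at s2.
      At s2: p is true, []s is false, so p -> []s is false.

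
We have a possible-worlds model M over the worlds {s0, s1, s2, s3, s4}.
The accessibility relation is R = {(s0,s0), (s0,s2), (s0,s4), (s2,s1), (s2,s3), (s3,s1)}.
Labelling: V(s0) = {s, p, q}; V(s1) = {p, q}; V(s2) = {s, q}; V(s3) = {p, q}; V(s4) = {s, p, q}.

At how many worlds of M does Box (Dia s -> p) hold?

5

Recall that Box ψ holds at a world iff ψ holds at every accessible world, and Dia ψ holds iff ψ holds at some accessible world.
Let φ = Box (Dia s -> p). Evaluate φ at each world:
  s0 (successors {s0, s2, s4}): φ is true.
  s1 (successors ∅): φ is true.
  s2 (successors {s1, s3}): φ is true.
  s3 (successors {s1}): φ is true.
  s4 (successors ∅): φ is true.
For instance, at s3:
  At s3: Box (Dia s -> p) requires Dia s -> p at every successor {s1}.
      At s1: Dia s is false, p is true, so Dia s -> p is true.
  So Box (Dia s -> p) is true at s3.
Satisfying worlds: {s0, s1, s2, s3, s4}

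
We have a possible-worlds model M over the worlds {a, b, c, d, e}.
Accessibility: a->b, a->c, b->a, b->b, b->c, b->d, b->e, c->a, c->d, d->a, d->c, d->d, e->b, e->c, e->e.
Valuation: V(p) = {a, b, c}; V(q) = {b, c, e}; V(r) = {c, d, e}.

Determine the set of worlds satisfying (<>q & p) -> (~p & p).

Recall that <>ψ holds at a world iff ψ holds at some accessible world.
Let φ = (<>q & p) -> (~p & p). Evaluate φ at each world:
  a (successors {b, c}): φ is false.
  b (successors {a, b, c, d, e}): φ is false.
  c (successors {a, d}): φ is true.
  d (successors {a, c, d}): φ is true.
  e (successors {b, c, e}): φ is true.
For instance, at b:
  At b: <>q & p is true, ~p & p is false, so (<>q & p) -> (~p & p) is false.
    At b: <>q is true, p is true, so <>q & p is true.
      At b: <>q requires q at some successor in {a, b, c, d, e}.
        q holds at b, so <>q is true at b.
Satisfying worlds: {c, d, e}

c, d, e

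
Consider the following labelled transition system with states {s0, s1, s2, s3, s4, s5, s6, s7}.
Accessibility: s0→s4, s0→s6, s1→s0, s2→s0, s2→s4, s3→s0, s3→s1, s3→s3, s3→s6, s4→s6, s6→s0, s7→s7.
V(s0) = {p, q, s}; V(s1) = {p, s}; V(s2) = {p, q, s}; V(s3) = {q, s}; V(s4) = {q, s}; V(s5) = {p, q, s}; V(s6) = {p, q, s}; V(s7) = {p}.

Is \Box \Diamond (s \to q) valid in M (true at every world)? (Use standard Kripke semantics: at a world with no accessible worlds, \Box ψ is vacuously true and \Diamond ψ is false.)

Recall that \Box ψ holds at a world iff ψ holds at every accessible world, and \Diamond ψ holds iff ψ holds at some accessible world.
Let φ = \Box \Diamond (s \to q). Evaluate φ at each world:
  s0 (successors {s4, s6}): φ is true.
  s1 (successors {s0}): φ is true.
  s2 (successors {s0, s4}): φ is true.
  s3 (successors {s0, s1, s3, s6}): φ is true.
  s4 (successors {s6}): φ is true.
  s5 (successors ∅): φ is true.
  s6 (successors {s0}): φ is true.
  s7 (successors {s7}): φ is true.
For instance, at s1:
  At s1: \Box \Diamond (s \to q) requires \Diamond (s \to q) at every successor {s0}.
      At s0: \Diamond (s \to q) requires s \to q at some successor in {s4, s6}.
        s \to q holds at s4, so \Diamond (s \to q) is true at s0.
  So \Box \Diamond (s \to q) is true at s1.

Yes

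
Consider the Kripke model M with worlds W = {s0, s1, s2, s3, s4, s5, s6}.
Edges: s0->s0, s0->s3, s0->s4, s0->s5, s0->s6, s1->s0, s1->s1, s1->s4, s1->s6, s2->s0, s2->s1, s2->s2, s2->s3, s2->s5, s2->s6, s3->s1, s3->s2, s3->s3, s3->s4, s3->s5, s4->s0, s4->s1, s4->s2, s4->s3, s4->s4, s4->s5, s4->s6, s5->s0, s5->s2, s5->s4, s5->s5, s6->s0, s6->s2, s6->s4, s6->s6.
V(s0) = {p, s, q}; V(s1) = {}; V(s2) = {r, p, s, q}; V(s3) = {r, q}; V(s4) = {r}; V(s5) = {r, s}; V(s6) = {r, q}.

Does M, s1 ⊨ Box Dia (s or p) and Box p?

At s1: Box Dia (s or p) is true, Box p is false, so Box Dia (s or p) and Box p is false.
  At s1: Box Dia (s or p) requires Dia (s or p) at every successor {s0, s1, s4, s6}.
    At s0: Dia (s or p) is true.
    At s1: Dia (s or p) is true.
    At s4: Dia (s or p) is true.
    At s6: Dia (s or p) is true.
  So Box Dia (s or p) is true at s1.
  At s1: Box p requires p at every successor {s0, s1, s4, s6}.
    p fails at s1, so Box p is false at s1.

No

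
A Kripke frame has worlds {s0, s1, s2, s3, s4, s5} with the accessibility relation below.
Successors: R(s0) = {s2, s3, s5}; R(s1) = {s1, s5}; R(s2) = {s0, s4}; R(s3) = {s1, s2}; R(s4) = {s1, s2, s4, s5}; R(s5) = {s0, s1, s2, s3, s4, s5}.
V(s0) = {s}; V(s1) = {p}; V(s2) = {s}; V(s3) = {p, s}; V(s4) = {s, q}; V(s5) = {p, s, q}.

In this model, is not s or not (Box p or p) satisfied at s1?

At s1: not s is true, not (Box p or p) is false, so not s or not (Box p or p) is true.
  At s1: Box p or p is true, so not (Box p or p) is false.
    At s1: Box p is true, p is true, so Box p or p is true.
      At s1: Box p requires p at every successor {s1, s5}.
        At s1: p is true.
        At s5: p is true.
      So Box p is true at s1.

Yes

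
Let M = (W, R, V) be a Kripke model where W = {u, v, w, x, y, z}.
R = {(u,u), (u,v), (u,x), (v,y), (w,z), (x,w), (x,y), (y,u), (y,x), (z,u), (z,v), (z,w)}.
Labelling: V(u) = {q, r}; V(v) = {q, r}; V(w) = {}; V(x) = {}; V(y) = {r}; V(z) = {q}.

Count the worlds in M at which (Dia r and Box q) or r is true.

Let φ = (Dia r and Box q) or r. Evaluate φ at each world:
  u (successors {u, v, x}): φ is true.
  v (successors {y}): φ is true.
  w (successors {z}): φ is false.
  x (successors {w, y}): φ is false.
  y (successors {u, x}): φ is true.
  z (successors {u, v, w}): φ is false.
For instance, at z:
  At z: Dia r and Box q is false, r is false, so (Dia r and Box q) or r is false.
    At z: Dia r is true, Box q is false, so Dia r and Box q is false.
      At z: Dia r requires r at some successor in {u, v, w}.
        r holds at u, so Dia r is true at z.
      At z: Box q requires q at every successor {u, v, w}.
        q fails at w, so Box q is false at z.
Satisfying worlds: {u, v, y}

3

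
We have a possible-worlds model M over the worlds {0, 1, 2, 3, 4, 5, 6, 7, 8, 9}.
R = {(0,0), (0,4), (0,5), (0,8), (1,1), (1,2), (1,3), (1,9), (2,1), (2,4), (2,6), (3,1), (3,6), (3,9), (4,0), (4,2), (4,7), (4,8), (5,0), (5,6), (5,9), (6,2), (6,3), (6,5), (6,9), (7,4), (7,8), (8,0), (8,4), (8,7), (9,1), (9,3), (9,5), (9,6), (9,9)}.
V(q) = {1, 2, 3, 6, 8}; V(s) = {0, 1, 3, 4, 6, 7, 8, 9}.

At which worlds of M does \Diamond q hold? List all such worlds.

Recall that \Diamond ψ holds at a world iff ψ holds at some accessible world.
Let φ = \Diamond q. Evaluate φ at each world:
  0 (successors {0, 4, 5, 8}): φ is true.
  1 (successors {1, 2, 3, 9}): φ is true.
  2 (successors {1, 4, 6}): φ is true.
  3 (successors {1, 6, 9}): φ is true.
  4 (successors {0, 2, 7, 8}): φ is true.
  5 (successors {0, 6, 9}): φ is true.
  6 (successors {2, 3, 5, 9}): φ is true.
  7 (successors {4, 8}): φ is true.
  8 (successors {0, 4, 7}): φ is false.
  9 (successors {1, 3, 5, 6, 9}): φ is true.
For instance, at 5:
  At 5: \Diamond q requires q at some successor in {0, 6, 9}.
    q holds at 6, so \Diamond q is true at 5.
Satisfying worlds: {0, 1, 2, 3, 4, 5, 6, 7, 9}

0, 1, 2, 3, 4, 5, 6, 7, 9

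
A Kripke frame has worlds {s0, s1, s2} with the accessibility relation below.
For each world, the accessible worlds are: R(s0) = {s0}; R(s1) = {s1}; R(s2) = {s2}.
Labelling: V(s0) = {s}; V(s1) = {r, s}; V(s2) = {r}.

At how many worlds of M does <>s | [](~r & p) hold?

2

Let φ = <>s | [](~r & p). Evaluate φ at each world:
  s0 (successors {s0}): φ is true.
  s1 (successors {s1}): φ is true.
  s2 (successors {s2}): φ is false.
For instance, at s0:
  At s0: <>s is true, [](~r & p) is false, so <>s | [](~r & p) is true.
    At s0: <>s requires s at some successor in {s0}.
      s holds at s0, so <>s is true at s0.
    At s0: [](~r & p) requires ~r & p at every successor {s0}.
      ~r & p fails at s0, so [](~r & p) is false at s0.
Satisfying worlds: {s0, s1}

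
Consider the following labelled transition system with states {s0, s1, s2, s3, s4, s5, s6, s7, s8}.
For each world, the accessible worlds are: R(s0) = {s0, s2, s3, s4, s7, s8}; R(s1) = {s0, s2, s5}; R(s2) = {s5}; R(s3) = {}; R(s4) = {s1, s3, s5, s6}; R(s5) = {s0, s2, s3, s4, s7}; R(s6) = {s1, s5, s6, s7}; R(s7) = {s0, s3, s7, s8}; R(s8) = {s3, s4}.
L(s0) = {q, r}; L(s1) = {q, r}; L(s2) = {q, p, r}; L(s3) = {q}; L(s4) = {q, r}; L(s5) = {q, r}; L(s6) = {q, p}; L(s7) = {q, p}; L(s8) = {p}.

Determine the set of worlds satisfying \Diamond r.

Let φ = \Diamond r. Evaluate φ at each world:
  s0 (successors {s0, s2, s3, s4, s7, s8}): φ is true.
  s1 (successors {s0, s2, s5}): φ is true.
  s2 (successors {s5}): φ is true.
  s3 (successors ∅): φ is false.
  s4 (successors {s1, s3, s5, s6}): φ is true.
  s5 (successors {s0, s2, s3, s4, s7}): φ is true.
  s6 (successors {s1, s5, s6, s7}): φ is true.
  s7 (successors {s0, s3, s7, s8}): φ is true.
  s8 (successors {s3, s4}): φ is true.
For instance, at s8:
  At s8: \Diamond r requires r at some successor in {s3, s4}.
    r holds at s4, so \Diamond r is true at s8.
Satisfying worlds: {s0, s1, s2, s4, s5, s6, s7, s8}

s0, s1, s2, s4, s5, s6, s7, s8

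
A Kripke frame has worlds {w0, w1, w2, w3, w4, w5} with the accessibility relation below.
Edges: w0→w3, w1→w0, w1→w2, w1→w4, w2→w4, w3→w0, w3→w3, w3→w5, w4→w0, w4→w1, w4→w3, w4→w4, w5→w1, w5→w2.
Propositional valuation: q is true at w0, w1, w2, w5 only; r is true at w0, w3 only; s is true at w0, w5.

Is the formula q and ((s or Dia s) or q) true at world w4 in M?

No

At w4: q is false, (s or Dia s) or q is true, so q and ((s or Dia s) or q) is false.
  At w4: s or Dia s is true, q is false, so (s or Dia s) or q is true.
    At w4: s is false, Dia s is true, so s or Dia s is true.
      At w4: Dia s requires s at some successor in {w0, w1, w3, w4}.
        s holds at w0, so Dia s is true at w4.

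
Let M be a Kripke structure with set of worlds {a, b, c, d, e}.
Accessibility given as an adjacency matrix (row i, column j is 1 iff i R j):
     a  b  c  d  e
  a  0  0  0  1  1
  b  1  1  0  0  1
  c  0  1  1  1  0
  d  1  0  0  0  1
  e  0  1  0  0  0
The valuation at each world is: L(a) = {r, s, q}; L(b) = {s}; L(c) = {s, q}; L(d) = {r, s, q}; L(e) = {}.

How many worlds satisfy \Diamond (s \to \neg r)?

5

Recall that \Diamond ψ holds at a world iff ψ holds at some accessible world.
Let φ = \Diamond (s \to \neg r). Evaluate φ at each world:
  a (successors {d, e}): φ is true.
  b (successors {a, b, e}): φ is true.
  c (successors {b, c, d}): φ is true.
  d (successors {a, e}): φ is true.
  e (successors {b}): φ is true.
For instance, at d:
  At d: \Diamond (s \to \neg r) requires s \to \neg r at some successor in {a, e}.
    s \to \neg r holds at e, so \Diamond (s \to \neg r) is true at d.
Satisfying worlds: {a, b, c, d, e}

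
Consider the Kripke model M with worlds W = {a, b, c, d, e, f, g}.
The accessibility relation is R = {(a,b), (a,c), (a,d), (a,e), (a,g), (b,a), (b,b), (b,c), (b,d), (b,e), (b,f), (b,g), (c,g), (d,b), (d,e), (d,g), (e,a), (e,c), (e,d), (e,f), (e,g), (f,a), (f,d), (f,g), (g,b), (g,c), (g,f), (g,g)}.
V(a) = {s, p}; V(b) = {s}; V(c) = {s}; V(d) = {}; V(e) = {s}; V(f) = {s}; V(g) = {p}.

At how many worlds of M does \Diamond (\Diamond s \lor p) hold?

7

Let φ = \Diamond (\Diamond s \lor p). Evaluate φ at each world:
  a (successors {b, c, d, e, g}): φ is true.
  b (successors {a, b, c, d, e, f, g}): φ is true.
  c (successors {g}): φ is true.
  d (successors {b, e, g}): φ is true.
  e (successors {a, c, d, f, g}): φ is true.
  f (successors {a, d, g}): φ is true.
  g (successors {b, c, f, g}): φ is true.
For instance, at a:
  At a: \Diamond (\Diamond s \lor p) requires \Diamond s \lor p at some successor in {b, c, d, e, g}.
    \Diamond s \lor p holds at b, so \Diamond (\Diamond s \lor p) is true at a.
      At b: \Diamond s is true, p is false, so \Diamond s \lor p is true.
Satisfying worlds: {a, b, c, d, e, f, g}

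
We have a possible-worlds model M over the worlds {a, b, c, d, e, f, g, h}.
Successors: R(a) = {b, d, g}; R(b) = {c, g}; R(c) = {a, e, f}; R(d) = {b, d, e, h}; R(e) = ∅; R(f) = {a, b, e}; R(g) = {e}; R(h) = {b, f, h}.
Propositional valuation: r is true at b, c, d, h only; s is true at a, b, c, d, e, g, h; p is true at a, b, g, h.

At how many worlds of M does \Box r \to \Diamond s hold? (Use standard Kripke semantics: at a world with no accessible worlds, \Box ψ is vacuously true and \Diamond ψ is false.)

Let φ = \Box r \to \Diamond s. Evaluate φ at each world:
  a (successors {b, d, g}): φ is true.
  b (successors {c, g}): φ is true.
  c (successors {a, e, f}): φ is true.
  d (successors {b, d, e, h}): φ is true.
  e (successors ∅): φ is false.
  f (successors {a, b, e}): φ is true.
  g (successors {e}): φ is true.
  h (successors {b, f, h}): φ is true.
For instance, at b:
  At b: \Box r is false, \Diamond s is true, so \Box r \to \Diamond s is true.
    At b: \Box r requires r at every successor {c, g}.
      r fails at g, so \Box r is false at b.
    At b: \Diamond s requires s at some successor in {c, g}.
      s holds at c, so \Diamond s is true at b.
Satisfying worlds: {a, b, c, d, f, g, h}

7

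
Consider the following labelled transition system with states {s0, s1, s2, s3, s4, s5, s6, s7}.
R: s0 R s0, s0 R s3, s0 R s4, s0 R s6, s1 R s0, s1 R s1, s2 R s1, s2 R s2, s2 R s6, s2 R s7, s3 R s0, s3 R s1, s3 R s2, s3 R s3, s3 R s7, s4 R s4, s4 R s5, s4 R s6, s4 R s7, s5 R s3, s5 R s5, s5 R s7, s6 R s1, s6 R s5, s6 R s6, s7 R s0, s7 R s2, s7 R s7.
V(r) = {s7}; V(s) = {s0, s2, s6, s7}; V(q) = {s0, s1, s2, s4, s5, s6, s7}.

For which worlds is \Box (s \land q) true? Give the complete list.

Let φ = \Box (s \land q). Evaluate φ at each world:
  s0 (successors {s0, s3, s4, s6}): φ is false.
  s1 (successors {s0, s1}): φ is false.
  s2 (successors {s1, s2, s6, s7}): φ is false.
  s3 (successors {s0, s1, s2, s3, s7}): φ is false.
  s4 (successors {s4, s5, s6, s7}): φ is false.
  s5 (successors {s3, s5, s7}): φ is false.
  s6 (successors {s1, s5, s6}): φ is false.
  s7 (successors {s0, s2, s7}): φ is true.
For instance, at s7:
  At s7: \Box (s \land q) requires s \land q at every successor {s0, s2, s7}.
    At s0: s \land q is true.
    At s2: s \land q is true.
    At s7: s \land q is true.
  So \Box (s \land q) is true at s7.
Satisfying worlds: {s7}

s7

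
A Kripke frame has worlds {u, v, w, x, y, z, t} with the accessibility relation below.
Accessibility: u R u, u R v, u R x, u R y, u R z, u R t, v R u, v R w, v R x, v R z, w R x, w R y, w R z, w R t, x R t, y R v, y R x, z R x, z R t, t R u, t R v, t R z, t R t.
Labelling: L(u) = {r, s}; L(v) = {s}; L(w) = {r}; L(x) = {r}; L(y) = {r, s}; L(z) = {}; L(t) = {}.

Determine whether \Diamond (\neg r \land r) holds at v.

At v: \Diamond (\neg r \land r) requires \neg r \land r at some successor in {u, w, x, z}.
  At u: \neg r \land r is false.
  At w: \neg r \land r is false.
  At x: \neg r \land r is false.
  At z: \neg r \land r is false.
So \Diamond (\neg r \land r) is false at v.

No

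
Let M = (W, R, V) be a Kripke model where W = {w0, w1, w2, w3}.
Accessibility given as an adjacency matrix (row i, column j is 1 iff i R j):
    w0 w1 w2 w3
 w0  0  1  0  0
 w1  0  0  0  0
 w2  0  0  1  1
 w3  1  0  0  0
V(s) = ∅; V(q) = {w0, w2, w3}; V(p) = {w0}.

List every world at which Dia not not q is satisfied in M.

Let φ = Dia not not q. Evaluate φ at each world:
  w0 (successors {w1}): φ is false.
  w1 (successors ∅): φ is false.
  w2 (successors {w2, w3}): φ is true.
  w3 (successors {w0}): φ is true.
For instance, at w0:
  At w0: Dia not not q requires not not q at some successor in {w1}.
    At w1: not not q is false.
  So Dia not not q is false at w0.
Satisfying worlds: {w2, w3}

w2, w3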